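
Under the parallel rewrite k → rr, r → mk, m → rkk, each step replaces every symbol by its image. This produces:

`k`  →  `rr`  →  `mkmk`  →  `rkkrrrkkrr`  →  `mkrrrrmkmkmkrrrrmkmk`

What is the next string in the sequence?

Rewriting the 20 symbols of mkrrrrmkmkmkrrrrmkmk one by one yields rkk rr mk mk mk mk rkk rr rkk rr rkk rr mk mk mk mk rkk rr rkk rr; concatenated:

rkkrrmkmkmkmkrkkrrrkkrrrkkrrmkmkmkmkrkkrrrkkrr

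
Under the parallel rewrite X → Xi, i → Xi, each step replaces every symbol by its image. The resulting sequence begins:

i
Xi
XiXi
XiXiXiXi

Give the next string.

Rewriting each symbol of XiXiXiXi: X→Xi, i→Xi, X→Xi, i→Xi, X→Xi, i→Xi, X→Xi, i→Xi, which concatenates to Xi Xi Xi Xi Xi Xi Xi Xi.

XiXiXiXiXiXiXiXi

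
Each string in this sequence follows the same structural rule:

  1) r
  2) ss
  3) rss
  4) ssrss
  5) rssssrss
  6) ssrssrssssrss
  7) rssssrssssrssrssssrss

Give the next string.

ssrssrssssrssrssssrssssrssrssssrss

From term 3 onward, concatenate the second-to-last term with the last: r·ss = rss, ss·rss = ssrss, …
Continuing: ssrssrssssrss · rssssrssssrssrssssrss gives term 8.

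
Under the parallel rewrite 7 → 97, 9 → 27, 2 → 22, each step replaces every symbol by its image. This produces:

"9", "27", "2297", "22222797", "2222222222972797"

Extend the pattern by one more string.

22222222222222222222279722972797

Applying the rule to each of the 16 symbols of 2222222222972797 gives the pieces 22 22 22 22 22 22 22 22 22 22 27 97 22 97 27 97, which concatenate to the answer.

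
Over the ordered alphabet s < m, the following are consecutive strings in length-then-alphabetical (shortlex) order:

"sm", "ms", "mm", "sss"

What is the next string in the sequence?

Treat sss as a base-2 numeral over the given alphabet and add one, carrying through any trailing m's.

ssm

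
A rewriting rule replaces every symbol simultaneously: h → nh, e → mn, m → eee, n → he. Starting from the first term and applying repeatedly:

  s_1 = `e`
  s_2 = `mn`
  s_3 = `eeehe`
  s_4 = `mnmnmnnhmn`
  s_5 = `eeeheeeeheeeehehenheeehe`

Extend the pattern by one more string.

φ(eeeheeeeheeeehehenheeehe) expands symbol-by-symbol to mn mn mn nh mn mn mn mn nh mn mn mn mn nh mn nh mn he nh mn mn mn nh mn; joining the 24 pieces gives the next term.

mnmnmnnhmnmnmnmnnhmnmnmnmnnhmnnhmnhenhmnmnmnnhmn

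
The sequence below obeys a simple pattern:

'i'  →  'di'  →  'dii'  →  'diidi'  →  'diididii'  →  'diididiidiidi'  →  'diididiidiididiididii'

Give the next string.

From term 3 onward, concatenate the last term with the second-to-last: di·i = dii, dii·di = diidi, …
The next term joins diididiidiididiididii and diididiidiidi.

diididiidiididiididiidiididiidiidi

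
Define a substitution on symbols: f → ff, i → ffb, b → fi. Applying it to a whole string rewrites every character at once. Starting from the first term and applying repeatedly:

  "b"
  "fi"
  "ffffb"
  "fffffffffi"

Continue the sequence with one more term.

ffffffffffffffffffffb

Rewriting each symbol of fffffffffi: f→ff, f→ff, f→ff, f→ff, f→ff, f→ff, f→ff, f→ff, f→ff, i→ffb, which concatenates to ff ff ff ff ff ff ff ff ff ffb.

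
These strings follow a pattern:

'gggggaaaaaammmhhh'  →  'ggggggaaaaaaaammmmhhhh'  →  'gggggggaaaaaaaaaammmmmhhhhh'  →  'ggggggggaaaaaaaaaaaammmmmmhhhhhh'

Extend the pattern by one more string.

gggggggggaaaaaaaaaaaaaammmmmmmhhhhhhh

Term n consists of n+2 g's, followed by 2n a's, followed by n m's, followed by n h's, where the shown terms are n = 3, 4, 5, 6.
Setting n = 7 gives 9, 14, 7, 7 characters in each block.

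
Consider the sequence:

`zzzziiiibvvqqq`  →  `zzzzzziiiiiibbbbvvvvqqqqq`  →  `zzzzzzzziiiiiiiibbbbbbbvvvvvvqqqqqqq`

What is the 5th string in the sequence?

zzzzzzzzzzzziiiiiiiiiiiibbbbbbbbbbbbbvvvvvvvvvvqqqqqqqqqqq

Reading off run lengths: z runs 4, 6, 8; i runs 4, 6, 8; b runs 1, 4, 7; v runs 2, 4, 6; q runs 3, 5, 7 — each is linear in n (n = 1, 2, …).
At n = 5 the blocks have lengths 12, 12, 13, 10, 11.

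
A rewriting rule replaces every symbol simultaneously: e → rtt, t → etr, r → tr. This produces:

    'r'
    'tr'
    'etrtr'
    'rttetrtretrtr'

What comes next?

Rewriting the 13 symbols of rttetrtretrtr one by one yields tr etr etr rtt etr tr etr tr rtt etr tr etr tr; concatenated:

tretretrrttetrtretrtrrttetrtretrtr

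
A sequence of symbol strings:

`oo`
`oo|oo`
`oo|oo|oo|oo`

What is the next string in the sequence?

oo|oo|oo|oo|oo|oo|oo|oo

s(k+1) = s(k)·|·s(k) — each term doubles the last with '|' between the halves.
One more doubling of oo|oo|oo|oo gives the answer.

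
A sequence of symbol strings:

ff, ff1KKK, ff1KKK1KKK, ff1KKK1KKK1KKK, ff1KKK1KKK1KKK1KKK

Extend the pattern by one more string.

The strings grow by a fixed suffix 1KKK each time.
Applying this once more to ff1KKK1KKK1KKK1KKK:

ff1KKK1KKK1KKK1KKK1KKK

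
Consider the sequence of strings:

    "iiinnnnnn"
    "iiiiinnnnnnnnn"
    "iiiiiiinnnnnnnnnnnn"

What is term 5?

iiiiiiiiiiinnnnnnnnnnnnnnnnnn

Each string has the form i^{2n-1} n^{3n}, where the shown terms are n = 2, 3, 4.
For term 5, n = 6, so the run lengths are 11, 18.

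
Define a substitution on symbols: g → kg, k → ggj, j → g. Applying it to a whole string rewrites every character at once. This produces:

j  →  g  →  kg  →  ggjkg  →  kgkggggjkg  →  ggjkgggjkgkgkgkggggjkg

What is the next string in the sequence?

Rewriting the 22 symbols of ggjkgggjkgkgkgkggggjkg one by one yields kg kg g ggj kg kg kg g ggj kg ggj kg ggj kg ggj kg kg kg kg g ggj kg; concatenated:

kgkggggjkgkgkggggjkgggjkgggjkgggjkgkgkgkggggjkg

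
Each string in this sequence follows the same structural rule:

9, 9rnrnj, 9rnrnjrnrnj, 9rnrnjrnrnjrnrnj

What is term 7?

Every step adds rnrnj to the end: s(k+1) = s(k)·rnrnj.
From 9rnrnjrnrnjrnrnj, 3 further steps: 9rnrnjrnrnjrnrnj → 9rnrnjrnrnjrnrnjrnrnj → 9rnrnjrnrnjrnrnjrnrnjrnrnj → (answer).

9rnrnjrnrnjrnrnjrnrnjrnrnjrnrnj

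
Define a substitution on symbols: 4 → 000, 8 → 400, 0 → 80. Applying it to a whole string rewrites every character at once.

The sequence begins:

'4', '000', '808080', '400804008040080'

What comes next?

000808040080000808040080000808040080

φ(400804008040080) expands symbol-by-symbol to 000 80 80 400 80 000 80 80 400 80 000 80 80 400 80; joining the 15 pieces gives the next term.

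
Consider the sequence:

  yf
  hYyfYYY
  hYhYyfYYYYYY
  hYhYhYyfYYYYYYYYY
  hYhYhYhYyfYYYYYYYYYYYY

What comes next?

hYhYhYhYhYyfYYYYYYYYYYYYYYY

Each term wraps the previous one in hY on the left and YYY on the right.
One more step from hYhYhYhYyfYYYYYYYYYYYY gives the answer.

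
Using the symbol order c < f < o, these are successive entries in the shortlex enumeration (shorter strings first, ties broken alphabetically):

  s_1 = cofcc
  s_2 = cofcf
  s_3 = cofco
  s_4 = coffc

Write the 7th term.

cofoc

Continuing the enumeration 3 steps past coffc: coffc → cofff → coffo → (answer).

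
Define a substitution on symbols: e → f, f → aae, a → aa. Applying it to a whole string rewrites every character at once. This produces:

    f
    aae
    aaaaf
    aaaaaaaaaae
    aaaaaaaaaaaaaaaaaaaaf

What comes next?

Applying the rule to each of the 21 symbols of aaaaaaaaaaaaaaaaaaaaf gives the pieces aa aa aa aa aa aa aa aa aa aa aa aa aa aa aa aa aa aa aa aa aae, which concatenate to the answer.

aaaaaaaaaaaaaaaaaaaaaaaaaaaaaaaaaaaaaaaaaae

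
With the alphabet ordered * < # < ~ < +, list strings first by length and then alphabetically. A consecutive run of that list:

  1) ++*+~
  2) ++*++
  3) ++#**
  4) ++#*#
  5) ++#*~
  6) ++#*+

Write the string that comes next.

++##*

Treat ++#*+ as a base-4 numeral over the given alphabet and add one, carrying through any trailing +'s.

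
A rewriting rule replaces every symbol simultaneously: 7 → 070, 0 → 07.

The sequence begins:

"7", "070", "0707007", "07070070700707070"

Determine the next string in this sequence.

Replace each of the 17 characters of 07070070700707070 in place — 07 070 07 070 07 07 070 07 070 07 07 070 07 070 07 070 07 — and concatenate.

07070070700707070070700707070070700707007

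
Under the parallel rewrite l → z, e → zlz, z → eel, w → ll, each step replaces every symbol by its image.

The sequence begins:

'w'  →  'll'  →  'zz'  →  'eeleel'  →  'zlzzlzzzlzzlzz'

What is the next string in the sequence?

φ(zlzzlzzzlzzlzz) expands symbol-by-symbol to eel z eel eel z eel eel eel z eel eel z eel eel; joining the 14 pieces gives the next term.

eelzeeleelzeeleeleelzeeleelzeeleel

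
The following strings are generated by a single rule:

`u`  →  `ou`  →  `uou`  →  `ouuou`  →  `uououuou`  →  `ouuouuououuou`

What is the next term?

uououuououuouuououuou

Each term (from the third on) is the two preceding terms concatenated in order: term 3 = u·ou = uou.
The next term joins uououuou and ouuouuououuou.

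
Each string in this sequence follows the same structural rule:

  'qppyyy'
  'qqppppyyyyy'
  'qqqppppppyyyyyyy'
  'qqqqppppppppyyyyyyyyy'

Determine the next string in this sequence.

Reading off run lengths: q runs 1, 2, 3, 4; p runs 2, 4, 6, 8; y runs 3, 5, 7, 9 — each is linear in n (n = 1, 2, …).
For the next term, n = 5, so the run lengths are 5, 10, 11.

qqqqqppppppppppyyyyyyyyyyy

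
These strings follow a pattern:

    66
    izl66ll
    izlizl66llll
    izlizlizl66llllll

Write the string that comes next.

Every step adds izl to the front and ll to the end of the previous string.
Applying this once more to izlizlizl66llllll:

izlizlizlizl66llllllll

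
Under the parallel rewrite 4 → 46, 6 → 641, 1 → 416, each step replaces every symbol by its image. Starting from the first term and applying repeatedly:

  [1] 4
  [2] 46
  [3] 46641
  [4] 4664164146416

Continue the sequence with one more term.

Replace each of the 13 characters of 4664164146416 in place — 46 641 641 46 416 641 46 416 46 641 46 416 641 — and concatenate.

4664164146416641464164664146416641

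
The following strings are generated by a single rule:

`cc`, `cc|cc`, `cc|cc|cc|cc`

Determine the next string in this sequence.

s(k+1) = s(k)·|·s(k) — each term doubles the last with '|' between the halves.
Doubling cc|cc|cc|cc with '|' between the halves:

cc|cc|cc|cc|cc|cc|cc|cc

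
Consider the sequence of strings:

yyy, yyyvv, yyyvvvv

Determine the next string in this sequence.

Every step adds vv to the end: s(k+1) = s(k)·vv.
One more step from yyyvvvv gives the answer.

yyyvvvvvv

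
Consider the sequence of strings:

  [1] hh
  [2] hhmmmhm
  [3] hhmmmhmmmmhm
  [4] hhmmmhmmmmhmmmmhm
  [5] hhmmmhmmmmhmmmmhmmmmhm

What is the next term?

hhmmmhmmmmhmmmmhmmmmhmmmmhm

Every step adds mmmhm to the end: s(k+1) = s(k)·mmmhm.
So the next term is hhmmmhmmmmhmmmmhmmmmhm·mmmhm.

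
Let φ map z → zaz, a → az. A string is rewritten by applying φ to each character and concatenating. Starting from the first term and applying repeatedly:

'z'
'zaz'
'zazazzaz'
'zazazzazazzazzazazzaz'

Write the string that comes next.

Rewriting the 21 symbols of zazazzazazzazzazazzaz one by one yields zaz az zaz az zaz zaz az zaz az zaz zaz az zaz zaz az zaz az zaz zaz az zaz; concatenated:

zazazzazazzazzazazzazazzazzazazzazzazazzazazzazzazazzaz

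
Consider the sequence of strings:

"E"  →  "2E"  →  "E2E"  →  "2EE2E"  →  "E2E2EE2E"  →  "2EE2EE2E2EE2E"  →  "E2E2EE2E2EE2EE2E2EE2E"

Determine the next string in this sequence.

2EE2EE2E2EE2EE2E2EE2E2EE2EE2E2EE2E

Each term (from the third on) is the two preceding terms concatenated in order: term 3 = E·2E = E2E.
The next term joins 2EE2EE2E2EE2E and E2E2EE2E2EE2EE2E2EE2E.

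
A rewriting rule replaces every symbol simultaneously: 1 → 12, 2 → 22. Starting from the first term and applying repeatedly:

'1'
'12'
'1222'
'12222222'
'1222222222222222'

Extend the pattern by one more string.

12222222222222222222222222222222

Replace each of the 16 characters of 1222222222222222 in place — 12 22 22 22 22 22 22 22 22 22 22 22 22 22 22 22 — and concatenate.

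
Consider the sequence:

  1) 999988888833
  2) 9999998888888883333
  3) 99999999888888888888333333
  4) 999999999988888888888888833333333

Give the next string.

Reading off run lengths: 9 runs 4, 6, 8, 10; 8 runs 6, 9, 12, 15; 3 runs 2, 4, 6, 8 — each is linear in n, where the shown terms are n = 2, 3, 4, 5.
Setting n = 6 gives 12, 18, 10 characters in each block.

9999999999998888888888888888883333333333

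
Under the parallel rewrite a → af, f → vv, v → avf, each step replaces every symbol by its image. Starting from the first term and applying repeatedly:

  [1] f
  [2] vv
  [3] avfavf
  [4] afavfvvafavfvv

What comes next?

afvvafavfvvavfavfafvvafavfvvavfavf

Replace each of the 14 characters of afavfvvafavfvv in place — af vv af avf vv avf avf af vv af avf vv avf avf — and concatenate.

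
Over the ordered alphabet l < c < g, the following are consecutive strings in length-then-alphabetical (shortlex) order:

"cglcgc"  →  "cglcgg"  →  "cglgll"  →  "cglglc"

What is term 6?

Advancing 2 positions from cglglc through cglglc → cglglg reaches term 6.

cglgcl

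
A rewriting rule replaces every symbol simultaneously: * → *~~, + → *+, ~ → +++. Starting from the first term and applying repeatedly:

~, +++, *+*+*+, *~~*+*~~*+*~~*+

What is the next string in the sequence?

*~~++++++*~~*+*~~++++++*~~*+*~~++++++*~~*+

φ(*~~*+*~~*+*~~*+) expands symbol-by-symbol to *~~ +++ +++ *~~ *+ *~~ +++ +++ *~~ *+ *~~ +++ +++ *~~ *+; joining the 15 pieces gives the next term.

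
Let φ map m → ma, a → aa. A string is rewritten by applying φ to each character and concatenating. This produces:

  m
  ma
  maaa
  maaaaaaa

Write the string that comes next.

maaaaaaaaaaaaaaa

Expanding maaaaaaa: m→ma, a→aa, a→aa, a→aa, a→aa, a→aa, a→aa, a→aa. Concatenated: ma aa aa aa aa aa aa aa.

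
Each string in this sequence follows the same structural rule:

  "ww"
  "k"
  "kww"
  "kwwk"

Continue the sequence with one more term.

From term 3 onward, concatenate the last term with the second-to-last: k·ww = kww, kww·k = kwwk, …
The next term joins kwwk and kww.

kwwkkww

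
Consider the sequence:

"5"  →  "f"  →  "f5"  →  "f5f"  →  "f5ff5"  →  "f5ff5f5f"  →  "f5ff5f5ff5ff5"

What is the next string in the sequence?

f5ff5f5ff5ff5f5ff5f5f

From term 3 onward, concatenate the last term with the second-to-last: f·5 = f5, f5·f = f5f, …
Continuing: f5ff5f5ff5ff5 · f5ff5f5f gives term 8.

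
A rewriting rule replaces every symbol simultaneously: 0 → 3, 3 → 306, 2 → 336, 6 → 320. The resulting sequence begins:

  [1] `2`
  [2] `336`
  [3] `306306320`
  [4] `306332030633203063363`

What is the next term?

Rewriting the 21 symbols of 306332030633203063363 one by one yields 306 3 320 306 306 336 3 306 3 320 306 306 336 3 306 3 320 306 306 320 306; concatenated:

30633203063063363306332030630633633063320306306320306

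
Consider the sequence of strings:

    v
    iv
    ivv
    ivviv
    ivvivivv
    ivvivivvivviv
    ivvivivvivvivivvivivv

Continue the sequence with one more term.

ivvivivvivvivivvivivvivvivivvivviv

This is a Fibonacci-style word recurrence s(k) = s(k−1)·s(k−2): e.g. iv·v = ivv.
The next term joins ivvivivvivvivivvivivv and ivvivivvivviv.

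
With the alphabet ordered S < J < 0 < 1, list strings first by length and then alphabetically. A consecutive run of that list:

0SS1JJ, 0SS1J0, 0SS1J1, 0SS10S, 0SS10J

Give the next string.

The successor of 0SS10J increments the rightmost position that isn't already 1 and resets every position after it to S.

0SS100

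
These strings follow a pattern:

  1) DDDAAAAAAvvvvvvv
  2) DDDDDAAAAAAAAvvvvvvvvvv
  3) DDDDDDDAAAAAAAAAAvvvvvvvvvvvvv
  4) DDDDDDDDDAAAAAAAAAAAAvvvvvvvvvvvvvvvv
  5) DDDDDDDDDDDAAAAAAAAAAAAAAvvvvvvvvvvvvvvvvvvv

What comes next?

DDDDDDDDDDDDDAAAAAAAAAAAAAAAAvvvvvvvvvvvvvvvvvvvvvv

Each string has the form D^{2n-1} A^{2n+2} v^{3n+1}, where the shown terms are n = 2, 3, 4, 5, 6.
Setting n = 7 gives 13, 16, 22 characters in each block.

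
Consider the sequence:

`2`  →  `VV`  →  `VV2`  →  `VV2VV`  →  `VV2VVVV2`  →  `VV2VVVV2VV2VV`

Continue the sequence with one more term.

Each term (from the third on) is the previous term followed by the one before it: term 3 = VV·2 = VV2.
So term 7 is VV2VVVV2VV2VV·VV2VVVV2.

VV2VVVV2VV2VVVV2VVVV2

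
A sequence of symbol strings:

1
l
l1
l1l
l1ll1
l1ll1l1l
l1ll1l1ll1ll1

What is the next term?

Each term (from the third on) is the previous term followed by the one before it: term 3 = l·1 = l1.
The next term joins l1ll1l1ll1ll1 and l1ll1l1l.

l1ll1l1ll1ll1l1ll1l1l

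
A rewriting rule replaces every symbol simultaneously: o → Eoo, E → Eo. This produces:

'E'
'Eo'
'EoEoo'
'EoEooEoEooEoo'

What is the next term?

EoEooEoEooEooEoEooEoEooEooEoEooEoo

φ(EoEooEoEooEoo) expands symbol-by-symbol to Eo Eoo Eo Eoo Eoo Eo Eoo Eo Eoo Eoo Eo Eoo Eoo; joining the 13 pieces gives the next term.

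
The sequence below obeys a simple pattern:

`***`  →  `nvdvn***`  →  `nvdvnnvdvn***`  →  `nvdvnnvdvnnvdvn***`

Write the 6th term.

The strings grow by a fixed prefix nvdvn each time.
From nvdvnnvdvnnvdvn***, 2 further steps: nvdvnnvdvnnvdvn*** → nvdvnnvdvnnvdvnnvdvn*** → (answer).

nvdvnnvdvnnvdvnnvdvnnvdvn***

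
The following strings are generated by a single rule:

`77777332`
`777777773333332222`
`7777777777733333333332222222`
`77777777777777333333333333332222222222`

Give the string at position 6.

7777777777777777777733333333333333333333332222222222222222

Each string has the form 7^{3n+2} 3^{4n-2} 2^{3n-2} (n = 1, 2, …).
For term 6, n = 6, so the run lengths are 20, 22, 16.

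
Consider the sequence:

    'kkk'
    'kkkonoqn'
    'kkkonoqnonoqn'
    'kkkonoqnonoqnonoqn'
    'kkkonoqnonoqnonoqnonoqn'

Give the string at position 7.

kkkonoqnonoqnonoqnonoqnonoqnonoqn

Every step adds onoqn to the end: s(k+1) = s(k)·onoqn.
From kkkonoqnonoqnonoqnonoqn, 2 further steps: kkkonoqnonoqnonoqnonoqn → kkkonoqnonoqnonoqnonoqnonoqn → (answer).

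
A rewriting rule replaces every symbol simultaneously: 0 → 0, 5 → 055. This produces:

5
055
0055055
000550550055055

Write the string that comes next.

Rewriting the 15 symbols of 000550550055055 one by one yields 0 0 0 055 055 0 055 055 0 0 055 055 0 055 055; concatenated:

0000550550055055000550550055055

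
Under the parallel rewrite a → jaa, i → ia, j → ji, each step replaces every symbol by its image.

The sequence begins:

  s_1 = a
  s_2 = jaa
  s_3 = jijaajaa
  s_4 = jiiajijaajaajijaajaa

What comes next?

jiiaiajaajiiajijaajaajijaajaajiiajijaajaajijaajaa

φ(jiiajijaajaajijaajaa) expands symbol-by-symbol to ji ia ia jaa ji ia ji jaa jaa ji jaa jaa ji ia ji jaa jaa ji jaa jaa; joining the 20 pieces gives the next term.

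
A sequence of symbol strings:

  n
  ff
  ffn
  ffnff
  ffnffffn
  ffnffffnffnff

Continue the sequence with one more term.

ffnffffnffnffffnffffn

From term 3 onward, concatenate the last term with the second-to-last: ff·n = ffn, ffn·ff = ffnff, …
So term 7 is ffnffffnffnff·ffnffffn.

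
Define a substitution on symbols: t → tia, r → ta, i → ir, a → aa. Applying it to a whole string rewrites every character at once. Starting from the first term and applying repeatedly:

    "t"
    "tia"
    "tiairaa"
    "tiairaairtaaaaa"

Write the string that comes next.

Replace each of the 15 characters of tiairaairtaaaaa in place — tia ir aa ir ta aa aa ir ta tia aa aa aa aa aa — and concatenate.

tiairaairtaaaaairtatiaaaaaaaaaaa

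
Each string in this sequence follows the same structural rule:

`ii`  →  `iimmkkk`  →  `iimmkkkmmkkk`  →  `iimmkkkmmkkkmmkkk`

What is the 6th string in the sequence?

iimmkkkmmkkkmmkkkmmkkkmmkkk

Every step adds mmkkk to the end: s(k+1) = s(k)·mmkkk.
From iimmkkkmmkkkmmkkk, 2 further steps: iimmkkkmmkkkmmkkk → iimmkkkmmkkkmmkkkmmkkk → (answer).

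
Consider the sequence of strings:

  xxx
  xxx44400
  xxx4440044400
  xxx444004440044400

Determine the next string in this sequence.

xxx44400444004440044400

The strings grow by a fixed suffix 44400 each time.
So the next term is xxx444004440044400·44400.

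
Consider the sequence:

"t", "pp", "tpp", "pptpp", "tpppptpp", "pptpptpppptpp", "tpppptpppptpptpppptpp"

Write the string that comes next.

This is a Fibonacci-style word recurrence s(k) = s(k−2)·s(k−1): e.g. t·pp = tpp.
The next term joins pptpptpppptpp and tpppptpppptpptpppptpp.

pptpptpppptpptpppptpppptpptpppptpp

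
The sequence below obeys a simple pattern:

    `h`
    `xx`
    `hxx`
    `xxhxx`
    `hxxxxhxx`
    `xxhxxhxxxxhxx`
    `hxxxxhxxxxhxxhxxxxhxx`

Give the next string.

Each term (from the third on) is the two preceding terms concatenated in order: term 3 = h·xx = hxx.
The next term joins xxhxxhxxxxhxx and hxxxxhxxxxhxxhxxxxhxx.

xxhxxhxxxxhxxhxxxxhxxxxhxxhxxxxhxx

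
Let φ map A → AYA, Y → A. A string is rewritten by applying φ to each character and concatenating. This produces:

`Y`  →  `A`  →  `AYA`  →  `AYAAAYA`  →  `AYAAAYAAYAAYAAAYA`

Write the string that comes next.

AYAAAYAAYAAYAAAYAAYAAAYAAYAAAYAAYAAYAAAYA

Applying the rule to each of the 17 symbols of AYAAAYAAYAAYAAAYA gives the pieces AYA A AYA AYA AYA A AYA AYA A AYA AYA A AYA AYA AYA A AYA, which concatenate to the answer.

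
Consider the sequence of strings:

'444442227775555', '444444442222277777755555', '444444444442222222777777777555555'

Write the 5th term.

444444444444444442222222222277777777777777755555555

Reading off run lengths: 4 runs 5, 8, 11; 2 runs 3, 5, 7; 7 runs 3, 6, 9; 5 runs 4, 5, 6 — each is linear in n (n = 1, 2, …).
At n = 5 the blocks have lengths 17, 11, 15, 8.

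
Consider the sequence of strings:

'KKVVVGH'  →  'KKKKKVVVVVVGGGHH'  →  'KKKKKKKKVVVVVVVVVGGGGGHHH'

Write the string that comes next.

Reading off run lengths: K runs 2, 5, 8; V runs 3, 6, 9; G runs 1, 3, 5; H runs 1, 2, 3 — each is linear in n (n = 1, 2, …).
Setting n = 4 gives 11, 12, 7, 4 characters in each block.

KKKKKKKKKKKVVVVVVVVVVVVGGGGGGGHHHH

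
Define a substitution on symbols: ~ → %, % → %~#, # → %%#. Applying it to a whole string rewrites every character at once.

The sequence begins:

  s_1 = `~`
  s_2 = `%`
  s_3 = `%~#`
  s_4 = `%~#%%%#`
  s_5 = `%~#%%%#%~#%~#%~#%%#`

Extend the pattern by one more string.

%~#%%%#%~#%~#%~#%%#%~#%%%#%~#%%%#%~#%%%#%~#%~#%%#

Applying the rule to each of the 19 symbols of %~#%%%#%~#%~#%~#%%# gives the pieces %~# % %%# %~# %~# %~# %%# %~# % %%# %~# % %%# %~# % %%# %~# %~# %%#, which concatenate to the answer.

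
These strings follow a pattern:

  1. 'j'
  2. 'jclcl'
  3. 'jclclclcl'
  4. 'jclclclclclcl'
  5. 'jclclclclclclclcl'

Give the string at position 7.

jclclclclclclclclclclclcl

The strings grow by a fixed suffix clcl each time.
From jclclclclclclclcl, 2 further steps: jclclclclclclclcl → jclclclclclclclclclcl → (answer).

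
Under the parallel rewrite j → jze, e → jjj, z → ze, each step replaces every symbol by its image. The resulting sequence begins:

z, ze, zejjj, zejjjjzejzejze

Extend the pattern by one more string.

φ(zejjjjzejzejze) expands symbol-by-symbol to ze jjj jze jze jze jze ze jjj jze ze jjj jze ze jjj; joining the 14 pieces gives the next term.

zejjjjzejzejzejzezejjjjzezejjjjzezejjj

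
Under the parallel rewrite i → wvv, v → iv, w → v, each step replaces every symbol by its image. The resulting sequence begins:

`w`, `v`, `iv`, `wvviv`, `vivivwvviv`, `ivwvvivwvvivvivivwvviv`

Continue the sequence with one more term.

wvvivvivivwvvivvivivwvvivivwvvivwvvivvivivwvviv

φ(ivwvvivwvvivvivivwvviv) expands symbol-by-symbol to wvv iv v iv iv wvv iv v iv iv wvv iv iv wvv iv wvv iv v iv iv wvv iv; joining the 22 pieces gives the next term.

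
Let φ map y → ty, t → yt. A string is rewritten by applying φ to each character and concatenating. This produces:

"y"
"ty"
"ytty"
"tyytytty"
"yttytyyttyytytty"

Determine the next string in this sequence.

tyytyttyyttytyytyttytyyttyytytty

Applying the rule to each of the 16 symbols of yttytyyttyytytty gives the pieces ty yt yt ty yt ty ty yt yt ty ty yt ty yt yt ty, which concatenate to the answer.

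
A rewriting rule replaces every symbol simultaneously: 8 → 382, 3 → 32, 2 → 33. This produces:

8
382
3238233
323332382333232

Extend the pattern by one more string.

Replace each of the 15 characters of 323332382333232 in place — 32 33 32 32 32 33 32 382 33 32 32 32 33 32 33 — and concatenate.

3233323232333238233323232333233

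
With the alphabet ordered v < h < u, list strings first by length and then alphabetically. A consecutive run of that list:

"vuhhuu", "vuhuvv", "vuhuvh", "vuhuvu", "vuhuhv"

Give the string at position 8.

Advancing 3 positions from vuhuhv through vuhuhv → vuhuhh → vuhuhu reaches term 8.

vuhuuv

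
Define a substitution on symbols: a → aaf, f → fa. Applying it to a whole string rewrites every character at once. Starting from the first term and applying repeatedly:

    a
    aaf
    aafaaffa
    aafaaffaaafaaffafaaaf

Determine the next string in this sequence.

φ(aafaaffaaafaaffafaaaf) expands symbol-by-symbol to aaf aaf fa aaf aaf fa fa aaf aaf aaf fa aaf aaf fa fa aaf fa aaf aaf aaf fa; joining the 21 pieces gives the next term.

aafaaffaaafaaffafaaafaafaaffaaafaaffafaaaffaaafaafaaffa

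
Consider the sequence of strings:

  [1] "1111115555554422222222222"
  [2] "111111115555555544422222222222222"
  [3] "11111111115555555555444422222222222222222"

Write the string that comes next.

1111111111115555555555554444422222222222222222222

Each string has the form 1^{2n} 5^{2n} 4^{n-1} 2^{3n+2}, where the shown terms are n = 3, 4, 5.
For the next term, n = 6, so the run lengths are 12, 12, 5, 20.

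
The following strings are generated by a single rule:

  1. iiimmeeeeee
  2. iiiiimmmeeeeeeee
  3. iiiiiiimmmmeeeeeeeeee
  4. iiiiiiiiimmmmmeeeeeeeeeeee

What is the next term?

Term n consists of 2n-1 i's, followed by n m's, followed by 2n+2 e's, where the shown terms are n = 2, 3, 4, 5.
For the next term, n = 6, so the run lengths are 11, 6, 14.

iiiiiiiiiiimmmmmmeeeeeeeeeeeeee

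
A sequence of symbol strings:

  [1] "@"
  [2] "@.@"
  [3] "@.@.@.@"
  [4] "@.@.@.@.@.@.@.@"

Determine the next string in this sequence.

Every step duplicates the string with '.' between the halves.
So the next term is two copies of @.@.@.@.@.@.@.@ with '.' between the halves.

@.@.@.@.@.@.@.@.@.@.@.@.@.@.@.@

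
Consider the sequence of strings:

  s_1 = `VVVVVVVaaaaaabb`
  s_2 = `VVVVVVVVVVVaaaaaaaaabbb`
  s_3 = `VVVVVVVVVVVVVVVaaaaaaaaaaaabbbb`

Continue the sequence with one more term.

VVVVVVVVVVVVVVVVVVVaaaaaaaaaaaaaaabbbbb

Term n consists of 4n-1 V's, followed by 3n a's, followed by n b's, where the shown terms are n = 2, 3, 4.
Setting n = 5 gives 19, 15, 5 characters in each block.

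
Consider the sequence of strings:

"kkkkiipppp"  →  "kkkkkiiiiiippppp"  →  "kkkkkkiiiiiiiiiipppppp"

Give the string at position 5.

Term n consists of n+3 k's, followed by 4n-2 i's, followed by n+3 p's (n = 1, 2, …).
For term 5, n = 5, so the run lengths are 8, 18, 8.

kkkkkkkkiiiiiiiiiiiiiiiiiipppppppp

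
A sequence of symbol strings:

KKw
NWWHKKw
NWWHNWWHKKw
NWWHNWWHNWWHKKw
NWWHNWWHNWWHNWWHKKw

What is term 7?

Each term is the previous one with NWWH prepended.
From NWWHNWWHNWWHNWWHKKw, 2 further steps: NWWHNWWHNWWHNWWHKKw → NWWHNWWHNWWHNWWHNWWHKKw → (answer).

NWWHNWWHNWWHNWWHNWWHNWWHKKw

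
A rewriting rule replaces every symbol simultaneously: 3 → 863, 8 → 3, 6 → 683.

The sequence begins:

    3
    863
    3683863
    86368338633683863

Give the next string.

36838636833863863368386386368338633683863

Applying the rule to each of the 17 symbols of 86368338633683863 gives the pieces 3 683 863 683 3 863 863 3 683 863 863 683 3 863 3 683 863, which concatenate to the answer.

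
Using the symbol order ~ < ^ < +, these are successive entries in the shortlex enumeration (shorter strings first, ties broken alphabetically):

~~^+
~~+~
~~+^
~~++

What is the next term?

Treat ~~++ as a base-3 numeral over the given alphabet and add one, carrying through any trailing +'s.

~^~~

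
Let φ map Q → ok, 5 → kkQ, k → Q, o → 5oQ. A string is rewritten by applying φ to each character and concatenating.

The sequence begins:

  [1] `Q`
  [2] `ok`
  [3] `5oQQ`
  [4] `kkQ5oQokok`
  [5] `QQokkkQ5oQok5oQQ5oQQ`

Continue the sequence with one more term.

okok5oQQQQokkkQ5oQok5oQQkkQ5oQokokkkQ5oQokok

Replace each of the 20 characters of QQokkkQ5oQok5oQQ5oQQ in place — ok ok 5oQ Q Q Q ok kkQ 5oQ ok 5oQ Q kkQ 5oQ ok ok kkQ 5oQ ok ok — and concatenate.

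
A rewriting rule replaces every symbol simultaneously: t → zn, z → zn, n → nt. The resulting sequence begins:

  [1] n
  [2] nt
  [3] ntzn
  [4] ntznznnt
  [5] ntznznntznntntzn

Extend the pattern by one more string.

φ(ntznznntznntntzn) expands symbol-by-symbol to nt zn zn nt zn nt nt zn zn nt nt zn nt zn zn nt; joining the 16 pieces gives the next term.

ntznznntznntntznznntntznntznznnt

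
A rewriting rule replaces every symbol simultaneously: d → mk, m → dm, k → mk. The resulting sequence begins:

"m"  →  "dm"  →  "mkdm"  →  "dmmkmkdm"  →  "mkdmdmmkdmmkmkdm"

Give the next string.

dmmkmkdmmkdmdmmkmkdmdmmkdmmkmkdm

Applying the rule to each of the 16 symbols of mkdmdmmkdmmkmkdm gives the pieces dm mk mk dm mk dm dm mk mk dm dm mk dm mk mk dm, which concatenate to the answer.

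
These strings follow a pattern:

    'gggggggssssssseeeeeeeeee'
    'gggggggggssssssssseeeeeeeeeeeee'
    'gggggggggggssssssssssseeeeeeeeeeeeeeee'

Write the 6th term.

gggggggggggggggggssssssssssssssssseeeeeeeeeeeeeeeeeeeeeeeee

Term n consists of 2n+1 g's, followed by 2n+1 s's, followed by 3n+1 e's, where the shown terms are n = 3, 4, 5.
At n = 8 the blocks have lengths 17, 17, 25.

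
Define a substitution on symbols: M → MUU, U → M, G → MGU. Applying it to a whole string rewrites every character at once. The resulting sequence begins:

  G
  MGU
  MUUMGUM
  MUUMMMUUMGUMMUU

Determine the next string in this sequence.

MUUMMMUUMUUMUUMMMUUMGUMMUUMUUMM

φ(MUUMMMUUMGUMMUU) expands symbol-by-symbol to MUU M M MUU MUU MUU M M MUU MGU M MUU MUU M M; joining the 15 pieces gives the next term.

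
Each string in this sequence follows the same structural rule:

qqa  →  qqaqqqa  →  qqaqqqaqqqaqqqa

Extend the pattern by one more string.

qqaqqqaqqqaqqqaqqqaqqqaqqqaqqqa

Each string is two copies of the previous one joined by 'q'.
One more doubling of qqaqqqaqqqaqqqa gives the answer.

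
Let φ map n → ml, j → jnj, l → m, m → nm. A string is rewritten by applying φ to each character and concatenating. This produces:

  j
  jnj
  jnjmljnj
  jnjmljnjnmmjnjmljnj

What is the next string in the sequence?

jnjmljnjnmmjnjmljnjmlnmnmjnjmljnjnmmjnjmljnj

Applying the rule to each of the 19 symbols of jnjmljnjnmmjnjmljnj gives the pieces jnj ml jnj nm m jnj ml jnj ml nm nm jnj ml jnj nm m jnj ml jnj, which concatenate to the answer.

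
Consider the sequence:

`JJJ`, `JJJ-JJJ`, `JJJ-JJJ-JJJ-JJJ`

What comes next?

Each string is two copies of the previous one joined by '-'.
Doubling JJJ-JJJ-JJJ-JJJ with '-' between the halves:

JJJ-JJJ-JJJ-JJJ-JJJ-JJJ-JJJ-JJJ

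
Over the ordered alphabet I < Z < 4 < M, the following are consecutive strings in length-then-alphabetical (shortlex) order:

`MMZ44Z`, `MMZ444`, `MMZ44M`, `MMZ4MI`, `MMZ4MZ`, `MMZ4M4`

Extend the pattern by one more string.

MMZ4MM

Find the rightmost character of MMZ4M4 below M, bump it to the next letter, and reset everything to its right to I.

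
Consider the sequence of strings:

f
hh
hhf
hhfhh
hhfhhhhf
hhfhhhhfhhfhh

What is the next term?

This is a Fibonacci-style word recurrence s(k) = s(k−1)·s(k−2): e.g. hh·f = hhf.
Continuing: hhfhhhhfhhfhh · hhfhhhhf gives term 7.

hhfhhhhfhhfhhhhfhhhhf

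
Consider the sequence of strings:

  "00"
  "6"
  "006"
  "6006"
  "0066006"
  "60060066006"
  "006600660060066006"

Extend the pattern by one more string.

Each term (from the third on) is the two preceding terms concatenated in order: term 3 = 00·6 = 006.
So term 8 is 60060066006·006600660060066006.

60060066006006600660060066006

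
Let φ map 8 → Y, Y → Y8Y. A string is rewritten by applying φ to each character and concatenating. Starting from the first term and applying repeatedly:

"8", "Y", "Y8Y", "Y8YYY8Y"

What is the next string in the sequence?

Rewriting each symbol of Y8YYY8Y: Y→Y8Y, 8→Y, Y→Y8Y, Y→Y8Y, Y→Y8Y, 8→Y, Y→Y8Y, which concatenates to Y8Y Y Y8Y Y8Y Y8Y Y Y8Y.

Y8YYY8YY8YY8YYY8Y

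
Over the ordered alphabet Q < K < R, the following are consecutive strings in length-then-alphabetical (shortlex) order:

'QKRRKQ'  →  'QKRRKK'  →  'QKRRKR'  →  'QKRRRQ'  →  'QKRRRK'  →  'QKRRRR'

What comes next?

The successor of QKRRRR increments the rightmost position that isn't already R and resets every position after it to Q.

QRQQQQ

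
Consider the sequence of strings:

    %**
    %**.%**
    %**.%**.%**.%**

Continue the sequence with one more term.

%**.%**.%**.%**.%**.%**.%**.%**

Every step duplicates the string with '.' between the halves.
So the next term is two copies of %**.%**.%**.%** with '.' between the halves.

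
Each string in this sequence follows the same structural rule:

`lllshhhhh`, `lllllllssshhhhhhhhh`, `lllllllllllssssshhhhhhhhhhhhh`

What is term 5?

lllllllllllllllllllssssssssshhhhhhhhhhhhhhhhhhhhh

Each string has the form l^{4n-1} s^{2n-1} h^{4n+1} (n = 1, 2, …).
Setting n = 5 gives 19, 9, 21 characters in each block.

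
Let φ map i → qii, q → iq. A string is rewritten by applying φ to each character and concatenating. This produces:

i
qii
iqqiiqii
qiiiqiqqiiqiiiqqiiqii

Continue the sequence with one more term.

Replace each of the 21 characters of qiiiqiqqiiqiiiqqiiqii in place — iq qii qii qii iq qii iq iq qii qii iq qii qii qii iq iq qii qii iq qii qii — and concatenate.

iqqiiqiiqiiiqqiiiqiqqiiqiiiqqiiqiiqiiiqiqqiiqiiiqqiiqii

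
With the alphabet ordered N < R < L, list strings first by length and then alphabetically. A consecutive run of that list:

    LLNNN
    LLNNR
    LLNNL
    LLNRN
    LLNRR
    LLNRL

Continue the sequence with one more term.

Find the rightmost character of LLNRL below L, bump it to the next letter, and reset everything to its right to N.

LLNLN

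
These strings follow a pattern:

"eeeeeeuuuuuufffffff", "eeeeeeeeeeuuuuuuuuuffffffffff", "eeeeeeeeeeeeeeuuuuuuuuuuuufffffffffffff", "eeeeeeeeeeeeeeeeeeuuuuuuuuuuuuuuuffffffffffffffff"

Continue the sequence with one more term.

eeeeeeeeeeeeeeeeeeeeeeuuuuuuuuuuuuuuuuuufffffffffffffffffff

Reading off run lengths: e runs 6, 10, 14, 18; u runs 6, 9, 12, 15; f runs 7, 10, 13, 16 — each is linear in n, where the shown terms are n = 2, 3, 4, 5.
Setting n = 6 gives 22, 18, 19 characters in each block.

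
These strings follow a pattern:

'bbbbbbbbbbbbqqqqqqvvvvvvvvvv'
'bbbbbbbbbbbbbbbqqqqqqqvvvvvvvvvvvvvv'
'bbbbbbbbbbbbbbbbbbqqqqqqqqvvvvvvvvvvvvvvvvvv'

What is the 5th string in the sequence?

The n-th term is 3n+3 b's then n+3 q's then 4n-2 v's, where the shown terms are n = 3, 4, 5.
For term 5, n = 7, so the run lengths are 24, 10, 26.

bbbbbbbbbbbbbbbbbbbbbbbbqqqqqqqqqqvvvvvvvvvvvvvvvvvvvvvvvvvv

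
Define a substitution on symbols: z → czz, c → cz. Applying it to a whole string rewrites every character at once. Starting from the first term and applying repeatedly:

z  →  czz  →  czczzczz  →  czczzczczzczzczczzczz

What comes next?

czczzczczzczzczczzczczzczzczczzczzczczzczczzczzczczzczz

Replace each of the 21 characters of czczzczczzczzczczzczz in place — cz czz cz czz czz cz czz cz czz czz cz czz czz cz czz cz czz czz cz czz czz — and concatenate.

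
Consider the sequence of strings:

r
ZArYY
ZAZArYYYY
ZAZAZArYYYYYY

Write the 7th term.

ZAZAZAZAZAZArYYYYYYYYYYYY

Every step adds ZA to the front and YY to the end of the previous string.
From ZAZAZArYYYYYY, 3 further steps: ZAZAZArYYYYYY → ZAZAZAZArYYYYYYYY → ZAZAZAZAZArYYYYYYYYYY → (answer).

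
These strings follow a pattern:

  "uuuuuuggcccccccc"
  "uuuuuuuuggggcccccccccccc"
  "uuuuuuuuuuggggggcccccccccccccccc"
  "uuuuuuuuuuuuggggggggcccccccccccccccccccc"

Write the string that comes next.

The n-th term is 2n+2 u's then 2n-2 g's then 4n c's, where the shown terms are n = 2, 3, 4, 5.
At n = 6 the blocks have lengths 14, 10, 24.

uuuuuuuuuuuuuuggggggggggcccccccccccccccccccccccc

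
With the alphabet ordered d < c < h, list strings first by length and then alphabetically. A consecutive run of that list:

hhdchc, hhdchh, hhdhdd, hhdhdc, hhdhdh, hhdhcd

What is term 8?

hhdhch

Stepping forward 2 times from hhdhcd: hhdhcd → hhdhcc, then the target.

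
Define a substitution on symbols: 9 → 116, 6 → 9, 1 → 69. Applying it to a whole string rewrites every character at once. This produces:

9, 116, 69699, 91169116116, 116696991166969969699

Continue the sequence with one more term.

Replace each of the 21 characters of 116696991166969969699 in place — 69 69 9 9 116 9 116 116 69 69 9 9 116 9 116 116 9 116 9 116 116 — and concatenate.

6969991169116116696999116911611691169116116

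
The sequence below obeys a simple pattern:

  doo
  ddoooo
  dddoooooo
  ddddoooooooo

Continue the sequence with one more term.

Term n consists of n d's, followed by 2n o's (n = 1, 2, …).
At n = 5 the blocks have lengths 5, 10.

dddddoooooooooo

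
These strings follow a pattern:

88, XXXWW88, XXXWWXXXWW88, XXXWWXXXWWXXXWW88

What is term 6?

The strings grow by a fixed prefix XXXWW each time.
From XXXWWXXXWWXXXWW88, 2 further steps: XXXWWXXXWWXXXWW88 → XXXWWXXXWWXXXWWXXXWW88 → (answer).

XXXWWXXXWWXXXWWXXXWWXXXWW88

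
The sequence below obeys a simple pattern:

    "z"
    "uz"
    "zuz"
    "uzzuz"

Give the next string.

zuzuzzuz

Each term (from the third on) is the two preceding terms concatenated in order: term 3 = z·uz = zuz.
Continuing: zuz · uzzuz gives term 5.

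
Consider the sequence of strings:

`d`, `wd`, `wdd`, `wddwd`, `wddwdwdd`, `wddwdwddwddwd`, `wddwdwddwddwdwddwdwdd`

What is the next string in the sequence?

wddwdwddwddwdwddwdwddwddwdwddwddwd

This is a Fibonacci-style word recurrence s(k) = s(k−1)·s(k−2): e.g. wd·d = wdd.
The next term joins wddwdwddwddwdwddwdwdd and wddwdwddwddwd.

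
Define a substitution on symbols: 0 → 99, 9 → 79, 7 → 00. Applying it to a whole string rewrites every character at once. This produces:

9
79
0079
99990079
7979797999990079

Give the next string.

00790079007900797979797999990079

φ(7979797999990079) expands symbol-by-symbol to 00 79 00 79 00 79 00 79 79 79 79 79 99 99 00 79; joining the 16 pieces gives the next term.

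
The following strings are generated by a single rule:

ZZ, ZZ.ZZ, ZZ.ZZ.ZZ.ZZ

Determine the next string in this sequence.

s(k+1) = s(k)·.·s(k) — each term doubles the last with '.' between the halves.
Doubling ZZ.ZZ.ZZ.ZZ with '.' between the halves:

ZZ.ZZ.ZZ.ZZ.ZZ.ZZ.ZZ.ZZ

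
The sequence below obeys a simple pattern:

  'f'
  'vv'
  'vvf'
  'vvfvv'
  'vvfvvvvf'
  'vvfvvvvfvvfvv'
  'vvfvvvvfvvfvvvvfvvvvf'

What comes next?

Each term (from the third on) is the previous term followed by the one before it: term 3 = vv·f = vvf.
So term 8 is vvfvvvvfvvfvvvvfvvvvf·vvfvvvvfvvfvv.

vvfvvvvfvvfvvvvfvvvvfvvfvvvvfvvfvv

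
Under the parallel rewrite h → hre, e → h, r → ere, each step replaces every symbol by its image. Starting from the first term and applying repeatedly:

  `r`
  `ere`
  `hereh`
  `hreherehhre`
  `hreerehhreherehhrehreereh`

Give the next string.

Rewriting the 25 symbols of hreerehhreherehhrehreereh one by one yields hre ere h h ere h hre hre ere h hre h ere h hre hre ere h hre ere h h ere h hre; concatenated:

hreerehherehhrehreerehhreherehhrehreerehhreerehherehhre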